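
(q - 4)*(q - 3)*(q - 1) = q^3 - 8*q^2 + 19*q - 12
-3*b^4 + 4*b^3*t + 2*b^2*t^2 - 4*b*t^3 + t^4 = (-3*b + t)*(-b + t)^2*(b + t)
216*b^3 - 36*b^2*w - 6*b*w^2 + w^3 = (-6*b + w)^2*(6*b + w)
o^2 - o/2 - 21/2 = (o - 7/2)*(o + 3)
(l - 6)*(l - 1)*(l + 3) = l^3 - 4*l^2 - 15*l + 18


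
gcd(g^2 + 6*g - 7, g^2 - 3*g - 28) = 1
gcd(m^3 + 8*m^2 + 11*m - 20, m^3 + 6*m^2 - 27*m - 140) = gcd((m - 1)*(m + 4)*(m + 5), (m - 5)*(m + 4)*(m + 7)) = m + 4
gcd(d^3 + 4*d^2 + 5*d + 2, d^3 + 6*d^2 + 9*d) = 1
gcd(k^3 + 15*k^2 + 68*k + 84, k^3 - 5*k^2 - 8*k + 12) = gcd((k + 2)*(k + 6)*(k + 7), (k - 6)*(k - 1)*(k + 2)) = k + 2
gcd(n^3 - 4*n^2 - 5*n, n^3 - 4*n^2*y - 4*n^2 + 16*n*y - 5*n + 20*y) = n^2 - 4*n - 5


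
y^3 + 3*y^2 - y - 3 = (y - 1)*(y + 1)*(y + 3)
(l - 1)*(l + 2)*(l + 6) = l^3 + 7*l^2 + 4*l - 12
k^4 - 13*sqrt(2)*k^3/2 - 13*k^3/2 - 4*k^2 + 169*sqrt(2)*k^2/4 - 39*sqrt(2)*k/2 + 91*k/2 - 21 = (k - 6)*(k - 1/2)*(k - 7*sqrt(2))*(k + sqrt(2)/2)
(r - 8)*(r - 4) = r^2 - 12*r + 32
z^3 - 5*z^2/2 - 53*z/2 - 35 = (z - 7)*(z + 2)*(z + 5/2)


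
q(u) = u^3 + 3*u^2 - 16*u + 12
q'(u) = 3*u^2 + 6*u - 16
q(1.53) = -1.88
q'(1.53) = 0.20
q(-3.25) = 61.36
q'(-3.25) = -3.81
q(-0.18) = 14.97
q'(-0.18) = -16.98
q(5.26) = 156.37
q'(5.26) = 98.56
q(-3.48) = 61.87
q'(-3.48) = -0.55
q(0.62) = 3.47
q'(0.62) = -11.13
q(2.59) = 8.06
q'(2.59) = 19.66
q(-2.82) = 58.55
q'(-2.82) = -9.06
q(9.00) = 840.00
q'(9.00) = 281.00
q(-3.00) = 60.00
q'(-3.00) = -7.00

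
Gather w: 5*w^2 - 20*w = 5*w^2 - 20*w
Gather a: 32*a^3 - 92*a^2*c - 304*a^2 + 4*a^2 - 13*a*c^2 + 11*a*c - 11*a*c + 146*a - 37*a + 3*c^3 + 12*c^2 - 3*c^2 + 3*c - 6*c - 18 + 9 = 32*a^3 + a^2*(-92*c - 300) + a*(109 - 13*c^2) + 3*c^3 + 9*c^2 - 3*c - 9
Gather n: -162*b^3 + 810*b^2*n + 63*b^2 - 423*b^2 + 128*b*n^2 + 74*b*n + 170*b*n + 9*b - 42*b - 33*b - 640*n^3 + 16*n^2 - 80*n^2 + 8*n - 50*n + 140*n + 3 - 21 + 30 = -162*b^3 - 360*b^2 - 66*b - 640*n^3 + n^2*(128*b - 64) + n*(810*b^2 + 244*b + 98) + 12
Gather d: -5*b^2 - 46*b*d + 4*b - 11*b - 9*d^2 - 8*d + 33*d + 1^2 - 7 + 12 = -5*b^2 - 7*b - 9*d^2 + d*(25 - 46*b) + 6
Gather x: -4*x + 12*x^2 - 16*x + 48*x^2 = 60*x^2 - 20*x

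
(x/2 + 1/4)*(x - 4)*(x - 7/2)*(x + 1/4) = x^4/2 - 27*x^3/8 + 17*x^2/4 + 153*x/32 + 7/8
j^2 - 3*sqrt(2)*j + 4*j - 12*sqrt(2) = (j + 4)*(j - 3*sqrt(2))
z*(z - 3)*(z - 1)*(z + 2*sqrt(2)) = z^4 - 4*z^3 + 2*sqrt(2)*z^3 - 8*sqrt(2)*z^2 + 3*z^2 + 6*sqrt(2)*z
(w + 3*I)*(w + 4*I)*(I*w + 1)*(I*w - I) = -w^4 + w^3 - 6*I*w^3 + 5*w^2 + 6*I*w^2 - 5*w - 12*I*w + 12*I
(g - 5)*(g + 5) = g^2 - 25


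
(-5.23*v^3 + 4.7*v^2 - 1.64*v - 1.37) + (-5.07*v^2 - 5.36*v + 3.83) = -5.23*v^3 - 0.37*v^2 - 7.0*v + 2.46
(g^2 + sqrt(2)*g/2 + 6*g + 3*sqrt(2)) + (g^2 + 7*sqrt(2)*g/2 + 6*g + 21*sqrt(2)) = 2*g^2 + 4*sqrt(2)*g + 12*g + 24*sqrt(2)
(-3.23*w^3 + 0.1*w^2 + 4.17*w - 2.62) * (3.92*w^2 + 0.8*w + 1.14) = -12.6616*w^5 - 2.192*w^4 + 12.7442*w^3 - 6.8204*w^2 + 2.6578*w - 2.9868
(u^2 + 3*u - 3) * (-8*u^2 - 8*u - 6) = -8*u^4 - 32*u^3 - 6*u^2 + 6*u + 18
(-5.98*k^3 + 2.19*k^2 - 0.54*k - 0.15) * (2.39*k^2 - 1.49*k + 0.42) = -14.2922*k^5 + 14.1443*k^4 - 7.0653*k^3 + 1.3659*k^2 - 0.0033*k - 0.063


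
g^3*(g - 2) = g^4 - 2*g^3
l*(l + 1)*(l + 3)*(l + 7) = l^4 + 11*l^3 + 31*l^2 + 21*l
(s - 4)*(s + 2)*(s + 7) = s^3 + 5*s^2 - 22*s - 56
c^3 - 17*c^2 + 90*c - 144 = (c - 8)*(c - 6)*(c - 3)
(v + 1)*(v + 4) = v^2 + 5*v + 4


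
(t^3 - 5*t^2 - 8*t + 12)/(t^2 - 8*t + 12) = (t^2 + t - 2)/(t - 2)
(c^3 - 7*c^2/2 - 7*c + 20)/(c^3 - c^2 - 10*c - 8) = (c^2 + c/2 - 5)/(c^2 + 3*c + 2)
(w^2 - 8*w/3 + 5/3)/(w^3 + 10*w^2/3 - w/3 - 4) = (3*w - 5)/(3*w^2 + 13*w + 12)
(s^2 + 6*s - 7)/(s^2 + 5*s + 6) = (s^2 + 6*s - 7)/(s^2 + 5*s + 6)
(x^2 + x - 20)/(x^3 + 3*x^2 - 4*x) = (x^2 + x - 20)/(x*(x^2 + 3*x - 4))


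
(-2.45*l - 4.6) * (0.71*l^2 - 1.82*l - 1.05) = -1.7395*l^3 + 1.193*l^2 + 10.9445*l + 4.83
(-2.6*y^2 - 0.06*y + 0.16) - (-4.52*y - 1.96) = -2.6*y^2 + 4.46*y + 2.12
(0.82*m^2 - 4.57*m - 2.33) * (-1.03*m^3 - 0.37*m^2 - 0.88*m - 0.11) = -0.8446*m^5 + 4.4037*m^4 + 3.3692*m^3 + 4.7935*m^2 + 2.5531*m + 0.2563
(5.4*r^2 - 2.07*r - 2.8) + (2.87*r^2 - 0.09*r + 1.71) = 8.27*r^2 - 2.16*r - 1.09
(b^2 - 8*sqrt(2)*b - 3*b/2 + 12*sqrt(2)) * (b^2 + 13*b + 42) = b^4 - 8*sqrt(2)*b^3 + 23*b^3/2 - 92*sqrt(2)*b^2 + 45*b^2/2 - 180*sqrt(2)*b - 63*b + 504*sqrt(2)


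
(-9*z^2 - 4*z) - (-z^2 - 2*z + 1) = -8*z^2 - 2*z - 1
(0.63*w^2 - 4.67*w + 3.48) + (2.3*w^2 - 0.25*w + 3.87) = 2.93*w^2 - 4.92*w + 7.35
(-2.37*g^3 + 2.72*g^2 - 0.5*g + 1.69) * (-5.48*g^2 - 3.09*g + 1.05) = 12.9876*g^5 - 7.5823*g^4 - 8.1533*g^3 - 4.8602*g^2 - 5.7471*g + 1.7745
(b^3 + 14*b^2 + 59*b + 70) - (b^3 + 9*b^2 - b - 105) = 5*b^2 + 60*b + 175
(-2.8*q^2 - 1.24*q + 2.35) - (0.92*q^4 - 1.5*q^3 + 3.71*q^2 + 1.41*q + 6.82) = -0.92*q^4 + 1.5*q^3 - 6.51*q^2 - 2.65*q - 4.47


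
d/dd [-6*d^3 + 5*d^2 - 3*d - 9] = -18*d^2 + 10*d - 3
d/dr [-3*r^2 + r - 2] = 1 - 6*r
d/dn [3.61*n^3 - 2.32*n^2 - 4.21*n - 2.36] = 10.83*n^2 - 4.64*n - 4.21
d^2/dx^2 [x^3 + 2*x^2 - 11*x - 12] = 6*x + 4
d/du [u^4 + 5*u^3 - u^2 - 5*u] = 4*u^3 + 15*u^2 - 2*u - 5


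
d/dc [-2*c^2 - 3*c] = -4*c - 3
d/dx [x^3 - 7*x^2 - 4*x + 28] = 3*x^2 - 14*x - 4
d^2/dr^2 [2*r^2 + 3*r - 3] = 4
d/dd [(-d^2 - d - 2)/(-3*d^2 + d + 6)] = 4*(-d^2 - 6*d - 1)/(9*d^4 - 6*d^3 - 35*d^2 + 12*d + 36)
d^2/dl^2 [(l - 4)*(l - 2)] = 2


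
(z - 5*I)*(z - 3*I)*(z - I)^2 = z^4 - 10*I*z^3 - 32*z^2 + 38*I*z + 15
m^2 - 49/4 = (m - 7/2)*(m + 7/2)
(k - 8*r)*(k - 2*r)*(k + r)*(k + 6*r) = k^4 - 3*k^3*r - 48*k^2*r^2 + 52*k*r^3 + 96*r^4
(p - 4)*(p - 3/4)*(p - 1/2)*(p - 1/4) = p^4 - 11*p^3/2 + 107*p^2/16 - 91*p/32 + 3/8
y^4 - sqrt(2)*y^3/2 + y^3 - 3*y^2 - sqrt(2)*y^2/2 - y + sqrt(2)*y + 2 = (y - 1)*(y + 2)*(y - sqrt(2))*(y + sqrt(2)/2)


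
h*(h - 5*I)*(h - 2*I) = h^3 - 7*I*h^2 - 10*h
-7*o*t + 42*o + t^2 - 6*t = (-7*o + t)*(t - 6)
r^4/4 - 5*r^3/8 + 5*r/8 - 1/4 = (r/4 + 1/4)*(r - 2)*(r - 1)*(r - 1/2)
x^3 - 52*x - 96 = (x - 8)*(x + 2)*(x + 6)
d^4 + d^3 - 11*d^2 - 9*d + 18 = (d - 3)*(d - 1)*(d + 2)*(d + 3)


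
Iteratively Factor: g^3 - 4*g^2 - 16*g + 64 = (g - 4)*(g^2 - 16) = (g - 4)*(g + 4)*(g - 4)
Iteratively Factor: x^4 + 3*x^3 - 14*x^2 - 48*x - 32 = (x + 4)*(x^3 - x^2 - 10*x - 8) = (x + 2)*(x + 4)*(x^2 - 3*x - 4) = (x - 4)*(x + 2)*(x + 4)*(x + 1)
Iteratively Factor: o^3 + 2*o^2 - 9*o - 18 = (o - 3)*(o^2 + 5*o + 6) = (o - 3)*(o + 3)*(o + 2)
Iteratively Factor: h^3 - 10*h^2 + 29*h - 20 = (h - 1)*(h^2 - 9*h + 20) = (h - 5)*(h - 1)*(h - 4)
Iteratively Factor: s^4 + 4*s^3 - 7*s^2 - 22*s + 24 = (s - 2)*(s^3 + 6*s^2 + 5*s - 12) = (s - 2)*(s + 4)*(s^2 + 2*s - 3) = (s - 2)*(s - 1)*(s + 4)*(s + 3)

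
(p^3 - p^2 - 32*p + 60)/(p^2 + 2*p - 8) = (p^2 + p - 30)/(p + 4)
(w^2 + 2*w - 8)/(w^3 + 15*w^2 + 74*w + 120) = (w - 2)/(w^2 + 11*w + 30)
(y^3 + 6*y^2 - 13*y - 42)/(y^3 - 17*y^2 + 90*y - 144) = (y^2 + 9*y + 14)/(y^2 - 14*y + 48)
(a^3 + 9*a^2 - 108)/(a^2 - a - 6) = (a^2 + 12*a + 36)/(a + 2)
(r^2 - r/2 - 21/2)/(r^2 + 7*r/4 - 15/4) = 2*(2*r - 7)/(4*r - 5)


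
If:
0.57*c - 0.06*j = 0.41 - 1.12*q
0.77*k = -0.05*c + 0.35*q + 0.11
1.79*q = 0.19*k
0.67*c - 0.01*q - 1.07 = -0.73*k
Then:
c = 1.55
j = 7.97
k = 0.04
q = 0.00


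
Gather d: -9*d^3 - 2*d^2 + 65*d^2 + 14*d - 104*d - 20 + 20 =-9*d^3 + 63*d^2 - 90*d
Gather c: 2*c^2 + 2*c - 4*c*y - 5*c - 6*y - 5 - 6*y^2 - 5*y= 2*c^2 + c*(-4*y - 3) - 6*y^2 - 11*y - 5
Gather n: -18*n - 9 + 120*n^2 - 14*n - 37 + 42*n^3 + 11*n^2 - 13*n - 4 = 42*n^3 + 131*n^2 - 45*n - 50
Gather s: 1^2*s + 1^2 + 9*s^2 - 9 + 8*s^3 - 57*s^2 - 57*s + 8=8*s^3 - 48*s^2 - 56*s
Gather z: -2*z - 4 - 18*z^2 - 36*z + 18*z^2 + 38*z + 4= 0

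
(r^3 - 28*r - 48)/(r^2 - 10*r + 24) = (r^2 + 6*r + 8)/(r - 4)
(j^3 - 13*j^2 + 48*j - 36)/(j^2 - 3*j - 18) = (j^2 - 7*j + 6)/(j + 3)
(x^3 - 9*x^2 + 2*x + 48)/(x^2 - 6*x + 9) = (x^2 - 6*x - 16)/(x - 3)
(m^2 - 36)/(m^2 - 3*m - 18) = (m + 6)/(m + 3)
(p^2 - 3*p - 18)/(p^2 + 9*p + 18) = (p - 6)/(p + 6)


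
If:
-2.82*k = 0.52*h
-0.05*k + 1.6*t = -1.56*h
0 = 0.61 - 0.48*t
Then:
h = -1.30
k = 0.24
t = 1.27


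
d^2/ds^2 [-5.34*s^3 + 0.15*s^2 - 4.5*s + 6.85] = 0.3 - 32.04*s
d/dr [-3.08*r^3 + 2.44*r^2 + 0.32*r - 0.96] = -9.24*r^2 + 4.88*r + 0.32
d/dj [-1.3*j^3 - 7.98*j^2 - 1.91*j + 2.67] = -3.9*j^2 - 15.96*j - 1.91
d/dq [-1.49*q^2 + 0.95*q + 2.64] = 0.95 - 2.98*q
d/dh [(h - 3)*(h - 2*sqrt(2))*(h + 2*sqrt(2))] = 3*h^2 - 6*h - 8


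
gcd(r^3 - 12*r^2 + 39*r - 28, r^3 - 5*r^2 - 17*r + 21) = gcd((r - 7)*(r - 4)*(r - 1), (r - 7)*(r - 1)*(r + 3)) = r^2 - 8*r + 7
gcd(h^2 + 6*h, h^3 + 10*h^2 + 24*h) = h^2 + 6*h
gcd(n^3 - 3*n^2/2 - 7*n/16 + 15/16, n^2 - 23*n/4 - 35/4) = 1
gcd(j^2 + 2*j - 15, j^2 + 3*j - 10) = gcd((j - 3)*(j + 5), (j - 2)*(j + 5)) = j + 5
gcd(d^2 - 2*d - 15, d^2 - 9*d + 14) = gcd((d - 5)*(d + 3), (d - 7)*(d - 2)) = 1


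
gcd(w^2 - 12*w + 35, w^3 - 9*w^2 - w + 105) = w^2 - 12*w + 35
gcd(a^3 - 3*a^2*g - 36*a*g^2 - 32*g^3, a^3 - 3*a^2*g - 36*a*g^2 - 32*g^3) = a^3 - 3*a^2*g - 36*a*g^2 - 32*g^3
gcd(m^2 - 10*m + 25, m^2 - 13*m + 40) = m - 5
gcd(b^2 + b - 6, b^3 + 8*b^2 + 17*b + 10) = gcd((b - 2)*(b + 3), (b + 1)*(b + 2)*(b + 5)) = 1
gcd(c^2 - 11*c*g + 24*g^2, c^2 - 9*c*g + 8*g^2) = c - 8*g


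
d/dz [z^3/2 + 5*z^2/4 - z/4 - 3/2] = 3*z^2/2 + 5*z/2 - 1/4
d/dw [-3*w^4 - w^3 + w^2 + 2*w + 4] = -12*w^3 - 3*w^2 + 2*w + 2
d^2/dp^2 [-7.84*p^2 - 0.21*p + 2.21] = -15.6800000000000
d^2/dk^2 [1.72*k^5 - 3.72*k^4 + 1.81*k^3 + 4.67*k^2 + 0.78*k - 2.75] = 34.4*k^3 - 44.64*k^2 + 10.86*k + 9.34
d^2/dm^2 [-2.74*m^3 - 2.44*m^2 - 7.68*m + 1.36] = -16.44*m - 4.88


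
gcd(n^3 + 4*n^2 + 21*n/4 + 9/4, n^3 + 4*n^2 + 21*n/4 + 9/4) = n^3 + 4*n^2 + 21*n/4 + 9/4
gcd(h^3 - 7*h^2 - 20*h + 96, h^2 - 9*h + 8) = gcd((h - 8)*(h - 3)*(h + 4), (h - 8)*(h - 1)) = h - 8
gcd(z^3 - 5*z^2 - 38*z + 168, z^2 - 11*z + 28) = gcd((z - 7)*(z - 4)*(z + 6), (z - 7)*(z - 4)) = z^2 - 11*z + 28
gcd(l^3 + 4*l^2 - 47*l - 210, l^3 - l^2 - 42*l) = l^2 - l - 42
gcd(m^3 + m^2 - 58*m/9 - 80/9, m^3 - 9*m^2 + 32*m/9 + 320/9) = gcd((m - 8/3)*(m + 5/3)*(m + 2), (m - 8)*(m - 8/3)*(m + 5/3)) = m^2 - m - 40/9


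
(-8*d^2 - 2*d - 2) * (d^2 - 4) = -8*d^4 - 2*d^3 + 30*d^2 + 8*d + 8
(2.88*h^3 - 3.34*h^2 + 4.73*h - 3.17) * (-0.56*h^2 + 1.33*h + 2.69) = -1.6128*h^5 + 5.7008*h^4 + 0.656199999999999*h^3 - 0.918499999999998*h^2 + 8.5076*h - 8.5273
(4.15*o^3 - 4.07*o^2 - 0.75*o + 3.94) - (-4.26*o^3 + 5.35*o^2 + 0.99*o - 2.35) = 8.41*o^3 - 9.42*o^2 - 1.74*o + 6.29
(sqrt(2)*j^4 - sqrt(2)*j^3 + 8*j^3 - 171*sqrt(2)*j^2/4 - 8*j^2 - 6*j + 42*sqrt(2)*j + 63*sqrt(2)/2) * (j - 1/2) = sqrt(2)*j^5 - 3*sqrt(2)*j^4/2 + 8*j^4 - 169*sqrt(2)*j^3/4 - 12*j^3 - 2*j^2 + 507*sqrt(2)*j^2/8 + 3*j + 21*sqrt(2)*j/2 - 63*sqrt(2)/4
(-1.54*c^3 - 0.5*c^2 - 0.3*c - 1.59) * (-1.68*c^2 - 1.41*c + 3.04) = 2.5872*c^5 + 3.0114*c^4 - 3.4726*c^3 + 1.5742*c^2 + 1.3299*c - 4.8336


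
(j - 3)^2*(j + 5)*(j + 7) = j^4 + 6*j^3 - 28*j^2 - 102*j + 315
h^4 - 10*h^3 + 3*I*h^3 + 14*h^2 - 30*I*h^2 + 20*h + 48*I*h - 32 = (h - 8)*(h - 2)*(h + I)*(h + 2*I)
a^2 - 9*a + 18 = (a - 6)*(a - 3)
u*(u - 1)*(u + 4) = u^3 + 3*u^2 - 4*u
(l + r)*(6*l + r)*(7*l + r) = 42*l^3 + 55*l^2*r + 14*l*r^2 + r^3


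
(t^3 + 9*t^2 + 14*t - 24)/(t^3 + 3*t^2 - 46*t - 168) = (t - 1)/(t - 7)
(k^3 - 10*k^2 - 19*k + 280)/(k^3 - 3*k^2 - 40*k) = (k - 7)/k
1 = 1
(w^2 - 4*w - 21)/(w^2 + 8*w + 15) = (w - 7)/(w + 5)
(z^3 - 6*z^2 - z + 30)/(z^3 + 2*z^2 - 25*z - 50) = (z - 3)/(z + 5)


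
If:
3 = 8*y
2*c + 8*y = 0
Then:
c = -3/2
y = 3/8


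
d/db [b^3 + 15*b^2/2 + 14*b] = 3*b^2 + 15*b + 14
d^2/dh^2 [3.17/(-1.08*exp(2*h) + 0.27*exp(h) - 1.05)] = (-3.17*(2.16*exp(h) - 0.27)*(4.32*exp(h) - 0.54)*exp(h) + (13.6944*exp(h) - 0.8559)*(1.08*exp(2*h) - 0.27*exp(h) + 1.05))*exp(h)/(1.08*exp(2*h) - 0.27*exp(h) + 1.05)^3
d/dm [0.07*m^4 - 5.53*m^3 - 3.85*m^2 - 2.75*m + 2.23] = 0.28*m^3 - 16.59*m^2 - 7.7*m - 2.75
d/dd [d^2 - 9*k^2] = 2*d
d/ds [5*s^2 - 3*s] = 10*s - 3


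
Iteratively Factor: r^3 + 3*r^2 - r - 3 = (r + 3)*(r^2 - 1) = (r - 1)*(r + 3)*(r + 1)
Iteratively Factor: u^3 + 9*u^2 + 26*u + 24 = (u + 4)*(u^2 + 5*u + 6) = (u + 2)*(u + 4)*(u + 3)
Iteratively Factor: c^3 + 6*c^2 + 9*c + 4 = (c + 1)*(c^2 + 5*c + 4) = (c + 1)^2*(c + 4)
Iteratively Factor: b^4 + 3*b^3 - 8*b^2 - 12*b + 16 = (b + 4)*(b^3 - b^2 - 4*b + 4) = (b - 1)*(b + 4)*(b^2 - 4) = (b - 1)*(b + 2)*(b + 4)*(b - 2)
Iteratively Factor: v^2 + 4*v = (v)*(v + 4)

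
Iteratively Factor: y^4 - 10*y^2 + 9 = (y - 1)*(y^3 + y^2 - 9*y - 9) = (y - 1)*(y + 3)*(y^2 - 2*y - 3) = (y - 3)*(y - 1)*(y + 3)*(y + 1)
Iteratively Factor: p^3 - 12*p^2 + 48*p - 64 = (p - 4)*(p^2 - 8*p + 16) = (p - 4)^2*(p - 4)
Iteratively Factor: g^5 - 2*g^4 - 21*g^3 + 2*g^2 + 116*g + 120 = (g + 2)*(g^4 - 4*g^3 - 13*g^2 + 28*g + 60) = (g + 2)^2*(g^3 - 6*g^2 - g + 30) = (g + 2)^3*(g^2 - 8*g + 15) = (g - 3)*(g + 2)^3*(g - 5)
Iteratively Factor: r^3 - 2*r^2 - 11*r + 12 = (r + 3)*(r^2 - 5*r + 4) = (r - 4)*(r + 3)*(r - 1)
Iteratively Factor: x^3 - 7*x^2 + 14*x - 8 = (x - 1)*(x^2 - 6*x + 8) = (x - 4)*(x - 1)*(x - 2)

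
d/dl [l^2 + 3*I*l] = 2*l + 3*I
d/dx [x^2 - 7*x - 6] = 2*x - 7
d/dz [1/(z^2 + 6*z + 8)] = 2*(-z - 3)/(z^2 + 6*z + 8)^2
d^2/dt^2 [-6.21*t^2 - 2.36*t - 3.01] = -12.4200000000000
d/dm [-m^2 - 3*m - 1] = -2*m - 3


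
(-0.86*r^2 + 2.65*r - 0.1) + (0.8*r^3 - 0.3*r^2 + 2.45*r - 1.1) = 0.8*r^3 - 1.16*r^2 + 5.1*r - 1.2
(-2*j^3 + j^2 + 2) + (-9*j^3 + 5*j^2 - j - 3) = -11*j^3 + 6*j^2 - j - 1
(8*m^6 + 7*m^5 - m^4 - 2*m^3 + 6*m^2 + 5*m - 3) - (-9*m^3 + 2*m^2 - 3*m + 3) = 8*m^6 + 7*m^5 - m^4 + 7*m^3 + 4*m^2 + 8*m - 6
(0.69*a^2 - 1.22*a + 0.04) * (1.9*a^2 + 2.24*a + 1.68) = 1.311*a^4 - 0.7724*a^3 - 1.4976*a^2 - 1.96*a + 0.0672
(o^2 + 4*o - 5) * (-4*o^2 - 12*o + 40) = -4*o^4 - 28*o^3 + 12*o^2 + 220*o - 200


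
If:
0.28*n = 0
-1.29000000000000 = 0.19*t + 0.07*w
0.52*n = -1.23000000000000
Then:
No Solution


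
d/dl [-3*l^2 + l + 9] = 1 - 6*l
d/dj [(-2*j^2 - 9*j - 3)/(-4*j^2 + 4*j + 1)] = (-44*j^2 - 28*j + 3)/(16*j^4 - 32*j^3 + 8*j^2 + 8*j + 1)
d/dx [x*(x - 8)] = 2*x - 8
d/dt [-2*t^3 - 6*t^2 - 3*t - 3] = -6*t^2 - 12*t - 3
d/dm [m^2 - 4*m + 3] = 2*m - 4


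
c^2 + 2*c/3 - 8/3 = (c - 4/3)*(c + 2)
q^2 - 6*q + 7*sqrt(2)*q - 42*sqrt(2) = (q - 6)*(q + 7*sqrt(2))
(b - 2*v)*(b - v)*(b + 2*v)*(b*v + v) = b^4*v - b^3*v^2 + b^3*v - 4*b^2*v^3 - b^2*v^2 + 4*b*v^4 - 4*b*v^3 + 4*v^4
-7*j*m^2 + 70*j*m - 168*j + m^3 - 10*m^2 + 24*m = (-7*j + m)*(m - 6)*(m - 4)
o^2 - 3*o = o*(o - 3)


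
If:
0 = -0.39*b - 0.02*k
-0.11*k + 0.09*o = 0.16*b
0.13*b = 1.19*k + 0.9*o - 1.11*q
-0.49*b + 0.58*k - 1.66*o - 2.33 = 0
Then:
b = 0.09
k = -1.83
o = -2.07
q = -3.65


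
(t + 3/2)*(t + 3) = t^2 + 9*t/2 + 9/2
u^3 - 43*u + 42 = (u - 6)*(u - 1)*(u + 7)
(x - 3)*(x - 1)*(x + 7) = x^3 + 3*x^2 - 25*x + 21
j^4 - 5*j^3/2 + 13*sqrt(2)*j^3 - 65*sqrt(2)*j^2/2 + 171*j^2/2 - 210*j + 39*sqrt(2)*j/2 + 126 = (j - 3/2)*(j - 1)*(j + 6*sqrt(2))*(j + 7*sqrt(2))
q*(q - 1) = q^2 - q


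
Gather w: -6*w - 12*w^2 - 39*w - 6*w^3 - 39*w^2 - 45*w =-6*w^3 - 51*w^2 - 90*w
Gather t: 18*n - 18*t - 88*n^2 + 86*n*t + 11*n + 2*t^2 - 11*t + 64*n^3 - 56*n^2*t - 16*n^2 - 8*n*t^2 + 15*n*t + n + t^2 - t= 64*n^3 - 104*n^2 + 30*n + t^2*(3 - 8*n) + t*(-56*n^2 + 101*n - 30)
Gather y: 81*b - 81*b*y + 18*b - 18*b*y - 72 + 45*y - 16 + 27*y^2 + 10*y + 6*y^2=99*b + 33*y^2 + y*(55 - 99*b) - 88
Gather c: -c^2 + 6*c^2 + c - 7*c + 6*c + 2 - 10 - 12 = 5*c^2 - 20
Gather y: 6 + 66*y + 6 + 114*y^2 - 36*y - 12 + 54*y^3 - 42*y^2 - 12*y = 54*y^3 + 72*y^2 + 18*y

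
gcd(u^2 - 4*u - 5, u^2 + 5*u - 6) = 1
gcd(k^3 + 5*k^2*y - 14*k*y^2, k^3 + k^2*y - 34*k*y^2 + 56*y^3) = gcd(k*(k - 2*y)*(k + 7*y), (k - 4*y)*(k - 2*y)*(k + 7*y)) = -k^2 - 5*k*y + 14*y^2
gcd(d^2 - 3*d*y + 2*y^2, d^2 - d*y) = -d + y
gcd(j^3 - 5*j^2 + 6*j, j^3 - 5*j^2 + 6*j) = j^3 - 5*j^2 + 6*j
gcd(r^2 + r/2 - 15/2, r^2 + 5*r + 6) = r + 3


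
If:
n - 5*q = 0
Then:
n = 5*q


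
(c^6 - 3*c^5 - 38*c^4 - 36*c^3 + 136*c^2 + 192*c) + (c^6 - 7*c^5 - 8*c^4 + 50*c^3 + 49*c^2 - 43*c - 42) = 2*c^6 - 10*c^5 - 46*c^4 + 14*c^3 + 185*c^2 + 149*c - 42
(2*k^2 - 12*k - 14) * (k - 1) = 2*k^3 - 14*k^2 - 2*k + 14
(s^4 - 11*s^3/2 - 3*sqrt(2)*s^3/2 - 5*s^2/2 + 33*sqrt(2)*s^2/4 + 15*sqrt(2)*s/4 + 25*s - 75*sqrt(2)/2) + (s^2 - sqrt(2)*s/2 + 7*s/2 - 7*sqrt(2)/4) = s^4 - 11*s^3/2 - 3*sqrt(2)*s^3/2 - 3*s^2/2 + 33*sqrt(2)*s^2/4 + 13*sqrt(2)*s/4 + 57*s/2 - 157*sqrt(2)/4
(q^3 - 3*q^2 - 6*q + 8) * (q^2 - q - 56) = q^5 - 4*q^4 - 59*q^3 + 182*q^2 + 328*q - 448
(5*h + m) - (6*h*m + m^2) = -6*h*m + 5*h - m^2 + m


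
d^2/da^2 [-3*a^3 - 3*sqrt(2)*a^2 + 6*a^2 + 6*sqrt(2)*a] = -18*a - 6*sqrt(2) + 12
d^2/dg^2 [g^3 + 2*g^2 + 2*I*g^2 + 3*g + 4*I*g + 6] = 6*g + 4 + 4*I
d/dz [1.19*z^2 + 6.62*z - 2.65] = 2.38*z + 6.62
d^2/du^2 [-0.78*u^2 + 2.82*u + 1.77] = -1.56000000000000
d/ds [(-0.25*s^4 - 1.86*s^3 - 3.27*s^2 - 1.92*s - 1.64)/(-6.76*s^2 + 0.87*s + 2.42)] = (3.38*s^5 + 11.9211*s^4 - 5.6564*s^3 - 29.3277*s^2 - 37.9996*s - 3.2196)/(45.6976*s^4 - 11.7624*s^3 - 31.9615*s^2 + 4.2108*s + 5.8564)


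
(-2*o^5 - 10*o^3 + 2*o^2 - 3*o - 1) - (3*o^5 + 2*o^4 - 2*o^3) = -5*o^5 - 2*o^4 - 8*o^3 + 2*o^2 - 3*o - 1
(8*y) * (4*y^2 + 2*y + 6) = 32*y^3 + 16*y^2 + 48*y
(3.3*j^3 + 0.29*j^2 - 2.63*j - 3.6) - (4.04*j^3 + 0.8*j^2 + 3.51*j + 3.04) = -0.74*j^3 - 0.51*j^2 - 6.14*j - 6.64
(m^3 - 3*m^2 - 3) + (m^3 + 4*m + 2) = 2*m^3 - 3*m^2 + 4*m - 1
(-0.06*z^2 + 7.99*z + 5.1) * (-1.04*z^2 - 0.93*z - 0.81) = 0.0624*z^4 - 8.2538*z^3 - 12.6861*z^2 - 11.2149*z - 4.131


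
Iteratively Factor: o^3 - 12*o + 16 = (o - 2)*(o^2 + 2*o - 8) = (o - 2)*(o + 4)*(o - 2)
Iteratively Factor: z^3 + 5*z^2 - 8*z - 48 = (z - 3)*(z^2 + 8*z + 16) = (z - 3)*(z + 4)*(z + 4)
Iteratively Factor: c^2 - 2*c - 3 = (c - 3)*(c + 1)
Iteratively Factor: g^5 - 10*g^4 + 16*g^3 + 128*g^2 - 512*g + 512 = (g - 4)*(g^4 - 6*g^3 - 8*g^2 + 96*g - 128) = (g - 4)^2*(g^3 - 2*g^2 - 16*g + 32) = (g - 4)^2*(g + 4)*(g^2 - 6*g + 8) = (g - 4)^3*(g + 4)*(g - 2)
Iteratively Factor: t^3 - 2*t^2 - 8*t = (t - 4)*(t^2 + 2*t) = (t - 4)*(t + 2)*(t)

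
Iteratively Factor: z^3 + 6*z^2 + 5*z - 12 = (z - 1)*(z^2 + 7*z + 12) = (z - 1)*(z + 3)*(z + 4)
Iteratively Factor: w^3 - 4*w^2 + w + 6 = (w + 1)*(w^2 - 5*w + 6) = (w - 2)*(w + 1)*(w - 3)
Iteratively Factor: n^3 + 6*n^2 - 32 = (n + 4)*(n^2 + 2*n - 8) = (n + 4)^2*(n - 2)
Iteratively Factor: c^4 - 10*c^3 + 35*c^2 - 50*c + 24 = (c - 2)*(c^3 - 8*c^2 + 19*c - 12) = (c - 2)*(c - 1)*(c^2 - 7*c + 12) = (c - 4)*(c - 2)*(c - 1)*(c - 3)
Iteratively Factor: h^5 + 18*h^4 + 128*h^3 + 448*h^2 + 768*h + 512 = (h + 4)*(h^4 + 14*h^3 + 72*h^2 + 160*h + 128) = (h + 4)^2*(h^3 + 10*h^2 + 32*h + 32) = (h + 4)^3*(h^2 + 6*h + 8) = (h + 4)^4*(h + 2)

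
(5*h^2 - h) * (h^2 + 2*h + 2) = 5*h^4 + 9*h^3 + 8*h^2 - 2*h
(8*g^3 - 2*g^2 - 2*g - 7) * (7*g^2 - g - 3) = 56*g^5 - 22*g^4 - 36*g^3 - 41*g^2 + 13*g + 21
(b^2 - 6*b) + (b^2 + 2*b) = 2*b^2 - 4*b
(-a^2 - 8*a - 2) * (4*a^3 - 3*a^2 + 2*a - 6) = -4*a^5 - 29*a^4 + 14*a^3 - 4*a^2 + 44*a + 12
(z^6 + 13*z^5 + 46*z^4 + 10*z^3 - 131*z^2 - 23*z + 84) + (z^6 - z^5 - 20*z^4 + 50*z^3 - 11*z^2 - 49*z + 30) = 2*z^6 + 12*z^5 + 26*z^4 + 60*z^3 - 142*z^2 - 72*z + 114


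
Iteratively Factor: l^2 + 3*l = (l + 3)*(l)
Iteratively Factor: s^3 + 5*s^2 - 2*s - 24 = (s - 2)*(s^2 + 7*s + 12) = (s - 2)*(s + 3)*(s + 4)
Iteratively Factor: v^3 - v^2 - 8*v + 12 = (v - 2)*(v^2 + v - 6) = (v - 2)^2*(v + 3)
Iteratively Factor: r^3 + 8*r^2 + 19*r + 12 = (r + 3)*(r^2 + 5*r + 4) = (r + 1)*(r + 3)*(r + 4)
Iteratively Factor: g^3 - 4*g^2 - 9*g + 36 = (g - 4)*(g^2 - 9) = (g - 4)*(g + 3)*(g - 3)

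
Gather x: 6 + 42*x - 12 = 42*x - 6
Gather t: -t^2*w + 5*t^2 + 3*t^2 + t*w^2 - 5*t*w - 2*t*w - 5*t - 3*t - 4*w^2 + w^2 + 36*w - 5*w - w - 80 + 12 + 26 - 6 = t^2*(8 - w) + t*(w^2 - 7*w - 8) - 3*w^2 + 30*w - 48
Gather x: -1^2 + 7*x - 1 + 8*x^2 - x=8*x^2 + 6*x - 2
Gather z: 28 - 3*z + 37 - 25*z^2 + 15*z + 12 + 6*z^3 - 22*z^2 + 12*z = 6*z^3 - 47*z^2 + 24*z + 77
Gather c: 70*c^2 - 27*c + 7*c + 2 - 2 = 70*c^2 - 20*c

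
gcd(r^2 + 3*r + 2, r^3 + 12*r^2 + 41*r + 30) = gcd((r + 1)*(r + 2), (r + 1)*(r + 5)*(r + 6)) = r + 1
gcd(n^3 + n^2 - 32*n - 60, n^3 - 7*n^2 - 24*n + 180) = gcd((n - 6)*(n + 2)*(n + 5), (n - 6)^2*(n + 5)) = n^2 - n - 30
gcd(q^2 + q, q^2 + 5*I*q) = q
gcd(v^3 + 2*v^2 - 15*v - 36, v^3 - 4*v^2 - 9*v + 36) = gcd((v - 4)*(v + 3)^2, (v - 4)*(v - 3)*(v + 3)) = v^2 - v - 12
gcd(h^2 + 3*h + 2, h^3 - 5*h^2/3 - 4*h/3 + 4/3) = h + 1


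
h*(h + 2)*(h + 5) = h^3 + 7*h^2 + 10*h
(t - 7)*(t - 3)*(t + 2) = t^3 - 8*t^2 + t + 42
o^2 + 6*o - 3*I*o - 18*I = (o + 6)*(o - 3*I)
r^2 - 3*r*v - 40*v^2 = (r - 8*v)*(r + 5*v)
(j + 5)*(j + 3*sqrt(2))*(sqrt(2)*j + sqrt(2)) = sqrt(2)*j^3 + 6*j^2 + 6*sqrt(2)*j^2 + 5*sqrt(2)*j + 36*j + 30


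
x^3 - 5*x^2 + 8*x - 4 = (x - 2)^2*(x - 1)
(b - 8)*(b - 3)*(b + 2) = b^3 - 9*b^2 + 2*b + 48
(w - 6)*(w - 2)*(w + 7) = w^3 - w^2 - 44*w + 84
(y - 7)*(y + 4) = y^2 - 3*y - 28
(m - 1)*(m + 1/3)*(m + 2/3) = m^3 - 7*m/9 - 2/9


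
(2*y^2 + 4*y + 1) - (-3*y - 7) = 2*y^2 + 7*y + 8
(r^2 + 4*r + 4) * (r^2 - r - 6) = r^4 + 3*r^3 - 6*r^2 - 28*r - 24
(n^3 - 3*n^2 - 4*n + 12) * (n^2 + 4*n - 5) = n^5 + n^4 - 21*n^3 + 11*n^2 + 68*n - 60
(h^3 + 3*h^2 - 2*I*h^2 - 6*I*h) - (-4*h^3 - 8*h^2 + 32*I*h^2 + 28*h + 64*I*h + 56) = 5*h^3 + 11*h^2 - 34*I*h^2 - 28*h - 70*I*h - 56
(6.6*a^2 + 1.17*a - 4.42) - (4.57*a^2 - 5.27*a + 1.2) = 2.03*a^2 + 6.44*a - 5.62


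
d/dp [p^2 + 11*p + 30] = 2*p + 11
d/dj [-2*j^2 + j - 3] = 1 - 4*j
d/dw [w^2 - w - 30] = 2*w - 1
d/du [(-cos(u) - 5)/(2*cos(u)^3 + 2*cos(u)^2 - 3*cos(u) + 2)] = 4*(-23*cos(u) - 16*cos(2*u) - cos(3*u) + 1)*sin(u)/(-4*sin(u)^2 - 3*cos(u) + cos(3*u) + 8)^2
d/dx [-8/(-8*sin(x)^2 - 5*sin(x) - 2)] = -8*(16*sin(x) + 5)*cos(x)/(8*sin(x)^2 + 5*sin(x) + 2)^2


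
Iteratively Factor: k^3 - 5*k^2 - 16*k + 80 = (k - 4)*(k^2 - k - 20) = (k - 5)*(k - 4)*(k + 4)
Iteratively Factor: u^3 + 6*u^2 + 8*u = (u + 2)*(u^2 + 4*u) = (u + 2)*(u + 4)*(u)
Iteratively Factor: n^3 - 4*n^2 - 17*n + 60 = (n - 3)*(n^2 - n - 20) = (n - 5)*(n - 3)*(n + 4)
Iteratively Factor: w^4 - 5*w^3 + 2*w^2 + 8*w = (w)*(w^3 - 5*w^2 + 2*w + 8) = w*(w - 2)*(w^2 - 3*w - 4) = w*(w - 2)*(w + 1)*(w - 4)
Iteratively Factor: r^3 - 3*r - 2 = (r + 1)*(r^2 - r - 2) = (r - 2)*(r + 1)*(r + 1)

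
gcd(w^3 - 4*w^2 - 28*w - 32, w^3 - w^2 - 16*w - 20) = w^2 + 4*w + 4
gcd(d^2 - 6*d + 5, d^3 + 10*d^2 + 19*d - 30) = d - 1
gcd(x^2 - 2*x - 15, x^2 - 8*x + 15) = x - 5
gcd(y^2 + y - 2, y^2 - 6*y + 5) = y - 1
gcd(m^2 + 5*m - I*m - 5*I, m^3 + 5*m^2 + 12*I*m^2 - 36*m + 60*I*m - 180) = m + 5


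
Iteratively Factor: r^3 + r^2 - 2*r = (r - 1)*(r^2 + 2*r) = r*(r - 1)*(r + 2)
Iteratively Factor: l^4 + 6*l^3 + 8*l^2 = (l + 2)*(l^3 + 4*l^2) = l*(l + 2)*(l^2 + 4*l) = l^2*(l + 2)*(l + 4)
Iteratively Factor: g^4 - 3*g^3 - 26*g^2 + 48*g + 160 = (g - 4)*(g^3 + g^2 - 22*g - 40) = (g - 5)*(g - 4)*(g^2 + 6*g + 8) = (g - 5)*(g - 4)*(g + 4)*(g + 2)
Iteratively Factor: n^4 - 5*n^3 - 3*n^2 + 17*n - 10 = (n + 2)*(n^3 - 7*n^2 + 11*n - 5) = (n - 1)*(n + 2)*(n^2 - 6*n + 5) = (n - 1)^2*(n + 2)*(n - 5)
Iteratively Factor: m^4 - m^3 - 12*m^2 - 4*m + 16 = (m - 4)*(m^3 + 3*m^2 - 4) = (m - 4)*(m + 2)*(m^2 + m - 2) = (m - 4)*(m - 1)*(m + 2)*(m + 2)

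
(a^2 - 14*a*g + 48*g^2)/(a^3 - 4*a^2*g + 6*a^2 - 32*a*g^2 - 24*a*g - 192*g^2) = (a - 6*g)/(a^2 + 4*a*g + 6*a + 24*g)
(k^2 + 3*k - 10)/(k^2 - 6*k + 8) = (k + 5)/(k - 4)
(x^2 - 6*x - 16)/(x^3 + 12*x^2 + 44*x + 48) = (x - 8)/(x^2 + 10*x + 24)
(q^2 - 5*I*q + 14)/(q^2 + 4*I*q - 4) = (q - 7*I)/(q + 2*I)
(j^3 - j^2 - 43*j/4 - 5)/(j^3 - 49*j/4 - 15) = (2*j + 1)/(2*j + 3)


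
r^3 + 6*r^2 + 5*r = r*(r + 1)*(r + 5)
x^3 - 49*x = x*(x - 7)*(x + 7)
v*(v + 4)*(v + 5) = v^3 + 9*v^2 + 20*v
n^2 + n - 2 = (n - 1)*(n + 2)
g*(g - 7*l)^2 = g^3 - 14*g^2*l + 49*g*l^2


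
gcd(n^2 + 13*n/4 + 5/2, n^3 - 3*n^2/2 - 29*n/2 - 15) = n + 2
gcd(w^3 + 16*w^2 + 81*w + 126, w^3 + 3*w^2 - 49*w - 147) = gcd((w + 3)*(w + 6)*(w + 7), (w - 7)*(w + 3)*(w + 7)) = w^2 + 10*w + 21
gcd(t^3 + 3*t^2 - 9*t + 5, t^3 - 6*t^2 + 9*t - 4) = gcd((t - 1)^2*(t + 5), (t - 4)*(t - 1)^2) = t^2 - 2*t + 1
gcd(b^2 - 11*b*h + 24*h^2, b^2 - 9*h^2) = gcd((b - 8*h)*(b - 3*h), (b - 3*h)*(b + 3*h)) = b - 3*h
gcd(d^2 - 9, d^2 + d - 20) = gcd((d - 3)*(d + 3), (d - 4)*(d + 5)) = 1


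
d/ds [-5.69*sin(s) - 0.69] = -5.69*cos(s)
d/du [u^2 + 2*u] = 2*u + 2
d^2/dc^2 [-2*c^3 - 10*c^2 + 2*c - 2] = -12*c - 20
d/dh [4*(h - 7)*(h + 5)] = 8*h - 8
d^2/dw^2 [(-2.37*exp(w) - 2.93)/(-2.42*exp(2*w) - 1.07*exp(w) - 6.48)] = (13.879668*exp(4*w) + 62.5001300000001*exp(3*w) - 200.231526*exp(2*w) - 196.866427*exp(w) + 79.2018)*exp(w)/(14.172488*exp(6*w) + 18.799044*exp(5*w) + 122.16039*exp(4*w) + 101.900915*exp(3*w) + 327.10716*exp(2*w) + 134.789184*exp(w) + 272.097792)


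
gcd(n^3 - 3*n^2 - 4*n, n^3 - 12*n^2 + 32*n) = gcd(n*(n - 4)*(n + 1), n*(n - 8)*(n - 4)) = n^2 - 4*n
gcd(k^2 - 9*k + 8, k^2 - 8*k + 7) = k - 1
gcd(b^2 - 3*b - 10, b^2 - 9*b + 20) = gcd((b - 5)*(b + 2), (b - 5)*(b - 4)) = b - 5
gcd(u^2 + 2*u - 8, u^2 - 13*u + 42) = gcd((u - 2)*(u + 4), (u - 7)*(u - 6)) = 1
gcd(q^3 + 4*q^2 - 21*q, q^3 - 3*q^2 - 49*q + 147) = q^2 + 4*q - 21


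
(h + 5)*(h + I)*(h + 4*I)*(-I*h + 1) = -I*h^4 + 6*h^3 - 5*I*h^3 + 30*h^2 + 9*I*h^2 - 4*h + 45*I*h - 20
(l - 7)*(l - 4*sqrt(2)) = l^2 - 7*l - 4*sqrt(2)*l + 28*sqrt(2)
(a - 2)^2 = a^2 - 4*a + 4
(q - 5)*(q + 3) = q^2 - 2*q - 15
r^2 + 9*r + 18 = (r + 3)*(r + 6)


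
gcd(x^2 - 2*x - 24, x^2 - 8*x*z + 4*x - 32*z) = x + 4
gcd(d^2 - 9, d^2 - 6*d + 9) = d - 3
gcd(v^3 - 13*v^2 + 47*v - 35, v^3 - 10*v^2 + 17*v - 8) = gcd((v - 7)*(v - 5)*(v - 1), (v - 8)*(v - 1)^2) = v - 1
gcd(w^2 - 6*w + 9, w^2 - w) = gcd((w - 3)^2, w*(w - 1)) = 1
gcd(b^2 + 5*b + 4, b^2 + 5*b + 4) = b^2 + 5*b + 4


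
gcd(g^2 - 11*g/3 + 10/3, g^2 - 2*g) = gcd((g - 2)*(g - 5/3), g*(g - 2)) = g - 2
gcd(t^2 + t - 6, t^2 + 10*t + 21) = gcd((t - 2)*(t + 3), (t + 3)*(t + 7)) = t + 3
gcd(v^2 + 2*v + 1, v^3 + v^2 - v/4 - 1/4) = v + 1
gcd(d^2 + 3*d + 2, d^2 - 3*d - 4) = d + 1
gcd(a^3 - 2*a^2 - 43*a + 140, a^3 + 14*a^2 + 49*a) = a + 7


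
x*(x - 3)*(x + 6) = x^3 + 3*x^2 - 18*x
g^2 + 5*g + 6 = (g + 2)*(g + 3)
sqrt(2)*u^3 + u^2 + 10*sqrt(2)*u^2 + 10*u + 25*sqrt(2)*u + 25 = (u + 5)^2*(sqrt(2)*u + 1)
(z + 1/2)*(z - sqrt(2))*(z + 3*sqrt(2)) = z^3 + z^2/2 + 2*sqrt(2)*z^2 - 6*z + sqrt(2)*z - 3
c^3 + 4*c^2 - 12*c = c*(c - 2)*(c + 6)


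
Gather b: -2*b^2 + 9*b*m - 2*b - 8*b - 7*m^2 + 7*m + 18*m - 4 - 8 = -2*b^2 + b*(9*m - 10) - 7*m^2 + 25*m - 12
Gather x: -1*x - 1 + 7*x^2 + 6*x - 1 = 7*x^2 + 5*x - 2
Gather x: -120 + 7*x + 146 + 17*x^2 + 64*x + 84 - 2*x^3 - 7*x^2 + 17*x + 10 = -2*x^3 + 10*x^2 + 88*x + 120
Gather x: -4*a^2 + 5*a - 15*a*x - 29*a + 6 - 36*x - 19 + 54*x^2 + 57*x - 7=-4*a^2 - 24*a + 54*x^2 + x*(21 - 15*a) - 20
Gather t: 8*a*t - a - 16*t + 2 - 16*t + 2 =-a + t*(8*a - 32) + 4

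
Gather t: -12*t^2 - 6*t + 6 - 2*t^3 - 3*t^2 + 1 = -2*t^3 - 15*t^2 - 6*t + 7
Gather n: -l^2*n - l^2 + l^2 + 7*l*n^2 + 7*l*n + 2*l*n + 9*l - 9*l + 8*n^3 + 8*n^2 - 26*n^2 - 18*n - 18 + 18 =8*n^3 + n^2*(7*l - 18) + n*(-l^2 + 9*l - 18)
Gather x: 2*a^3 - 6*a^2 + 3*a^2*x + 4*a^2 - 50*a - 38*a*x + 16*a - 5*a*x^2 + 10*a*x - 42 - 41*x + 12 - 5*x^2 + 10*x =2*a^3 - 2*a^2 - 34*a + x^2*(-5*a - 5) + x*(3*a^2 - 28*a - 31) - 30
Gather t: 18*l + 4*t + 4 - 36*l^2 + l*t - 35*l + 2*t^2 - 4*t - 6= -36*l^2 + l*t - 17*l + 2*t^2 - 2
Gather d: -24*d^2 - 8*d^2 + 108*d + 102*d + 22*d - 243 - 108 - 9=-32*d^2 + 232*d - 360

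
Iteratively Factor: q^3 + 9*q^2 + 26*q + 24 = (q + 4)*(q^2 + 5*q + 6) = (q + 2)*(q + 4)*(q + 3)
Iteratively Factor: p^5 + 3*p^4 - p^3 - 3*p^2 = (p + 3)*(p^4 - p^2) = p*(p + 3)*(p^3 - p) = p*(p + 1)*(p + 3)*(p^2 - p) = p*(p - 1)*(p + 1)*(p + 3)*(p)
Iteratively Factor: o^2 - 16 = (o + 4)*(o - 4)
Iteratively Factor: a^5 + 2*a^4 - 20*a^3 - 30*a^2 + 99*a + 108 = (a + 3)*(a^4 - a^3 - 17*a^2 + 21*a + 36) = (a + 3)*(a + 4)*(a^3 - 5*a^2 + 3*a + 9) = (a - 3)*(a + 3)*(a + 4)*(a^2 - 2*a - 3) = (a - 3)*(a + 1)*(a + 3)*(a + 4)*(a - 3)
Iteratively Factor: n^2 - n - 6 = (n + 2)*(n - 3)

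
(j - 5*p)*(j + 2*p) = j^2 - 3*j*p - 10*p^2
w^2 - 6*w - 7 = (w - 7)*(w + 1)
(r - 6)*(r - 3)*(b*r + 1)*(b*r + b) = b^2*r^4 - 8*b^2*r^3 + 9*b^2*r^2 + 18*b^2*r + b*r^3 - 8*b*r^2 + 9*b*r + 18*b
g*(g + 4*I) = g^2 + 4*I*g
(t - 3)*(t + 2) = t^2 - t - 6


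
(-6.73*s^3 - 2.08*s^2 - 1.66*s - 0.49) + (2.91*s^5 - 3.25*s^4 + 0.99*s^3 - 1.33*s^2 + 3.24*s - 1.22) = 2.91*s^5 - 3.25*s^4 - 5.74*s^3 - 3.41*s^2 + 1.58*s - 1.71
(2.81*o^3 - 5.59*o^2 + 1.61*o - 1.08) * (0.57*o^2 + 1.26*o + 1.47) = 1.6017*o^5 + 0.3543*o^4 - 1.995*o^3 - 6.8043*o^2 + 1.0059*o - 1.5876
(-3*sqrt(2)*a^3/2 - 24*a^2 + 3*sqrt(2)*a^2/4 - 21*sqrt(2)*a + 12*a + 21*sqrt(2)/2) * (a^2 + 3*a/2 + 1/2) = -3*sqrt(2)*a^5/2 - 24*a^4 - 3*sqrt(2)*a^4/2 - 165*sqrt(2)*a^3/8 - 24*a^3 - 165*sqrt(2)*a^2/8 + 6*a^2 + 6*a + 21*sqrt(2)*a/4 + 21*sqrt(2)/4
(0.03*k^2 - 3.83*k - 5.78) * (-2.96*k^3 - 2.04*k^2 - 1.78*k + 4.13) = -0.0888*k^5 + 11.2756*k^4 + 24.8686*k^3 + 18.7325*k^2 - 5.5295*k - 23.8714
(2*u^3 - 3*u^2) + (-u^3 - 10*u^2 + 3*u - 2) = u^3 - 13*u^2 + 3*u - 2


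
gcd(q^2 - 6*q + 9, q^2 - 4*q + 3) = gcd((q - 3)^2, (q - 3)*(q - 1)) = q - 3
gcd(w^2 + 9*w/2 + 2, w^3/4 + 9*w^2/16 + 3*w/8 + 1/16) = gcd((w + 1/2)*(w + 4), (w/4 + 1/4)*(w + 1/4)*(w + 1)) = 1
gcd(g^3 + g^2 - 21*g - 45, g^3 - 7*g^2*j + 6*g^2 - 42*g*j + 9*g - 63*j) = g^2 + 6*g + 9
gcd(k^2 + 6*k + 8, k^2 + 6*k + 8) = k^2 + 6*k + 8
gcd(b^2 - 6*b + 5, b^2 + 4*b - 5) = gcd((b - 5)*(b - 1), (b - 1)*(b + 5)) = b - 1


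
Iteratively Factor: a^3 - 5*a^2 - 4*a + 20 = (a - 5)*(a^2 - 4) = (a - 5)*(a + 2)*(a - 2)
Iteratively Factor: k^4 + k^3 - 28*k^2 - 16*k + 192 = (k + 4)*(k^3 - 3*k^2 - 16*k + 48) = (k - 3)*(k + 4)*(k^2 - 16) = (k - 3)*(k + 4)^2*(k - 4)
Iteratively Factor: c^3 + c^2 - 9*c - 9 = (c + 1)*(c^2 - 9) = (c - 3)*(c + 1)*(c + 3)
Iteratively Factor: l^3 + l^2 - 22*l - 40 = (l + 2)*(l^2 - l - 20) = (l - 5)*(l + 2)*(l + 4)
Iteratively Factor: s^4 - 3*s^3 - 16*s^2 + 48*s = (s - 4)*(s^3 + s^2 - 12*s) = (s - 4)*(s + 4)*(s^2 - 3*s) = (s - 4)*(s - 3)*(s + 4)*(s)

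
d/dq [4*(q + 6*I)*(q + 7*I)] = 8*q + 52*I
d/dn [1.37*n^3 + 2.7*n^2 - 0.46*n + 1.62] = 4.11*n^2 + 5.4*n - 0.46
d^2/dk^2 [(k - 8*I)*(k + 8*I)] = 2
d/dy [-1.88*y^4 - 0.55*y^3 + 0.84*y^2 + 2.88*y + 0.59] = -7.52*y^3 - 1.65*y^2 + 1.68*y + 2.88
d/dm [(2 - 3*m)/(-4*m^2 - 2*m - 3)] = (-12*m^2 + 16*m + 13)/(16*m^4 + 16*m^3 + 28*m^2 + 12*m + 9)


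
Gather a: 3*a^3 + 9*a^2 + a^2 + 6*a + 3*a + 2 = 3*a^3 + 10*a^2 + 9*a + 2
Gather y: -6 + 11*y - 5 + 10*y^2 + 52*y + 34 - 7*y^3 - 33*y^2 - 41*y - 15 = -7*y^3 - 23*y^2 + 22*y + 8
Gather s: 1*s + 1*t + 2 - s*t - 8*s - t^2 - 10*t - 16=s*(-t - 7) - t^2 - 9*t - 14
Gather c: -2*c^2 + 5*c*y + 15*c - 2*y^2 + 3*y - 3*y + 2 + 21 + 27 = -2*c^2 + c*(5*y + 15) - 2*y^2 + 50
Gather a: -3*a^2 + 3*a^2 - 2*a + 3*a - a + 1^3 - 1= 0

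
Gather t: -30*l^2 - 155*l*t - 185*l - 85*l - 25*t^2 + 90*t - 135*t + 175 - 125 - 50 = -30*l^2 - 270*l - 25*t^2 + t*(-155*l - 45)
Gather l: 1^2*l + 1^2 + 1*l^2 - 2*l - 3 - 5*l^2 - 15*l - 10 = -4*l^2 - 16*l - 12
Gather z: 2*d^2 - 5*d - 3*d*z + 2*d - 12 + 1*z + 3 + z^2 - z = 2*d^2 - 3*d*z - 3*d + z^2 - 9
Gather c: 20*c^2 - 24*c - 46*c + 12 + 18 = 20*c^2 - 70*c + 30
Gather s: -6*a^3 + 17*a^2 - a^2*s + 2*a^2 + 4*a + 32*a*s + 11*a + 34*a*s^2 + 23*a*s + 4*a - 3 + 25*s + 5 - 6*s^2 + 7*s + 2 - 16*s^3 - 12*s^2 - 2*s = -6*a^3 + 19*a^2 + 19*a - 16*s^3 + s^2*(34*a - 18) + s*(-a^2 + 55*a + 30) + 4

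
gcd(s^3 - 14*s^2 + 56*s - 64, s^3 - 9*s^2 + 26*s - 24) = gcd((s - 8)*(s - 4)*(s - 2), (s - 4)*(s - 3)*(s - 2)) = s^2 - 6*s + 8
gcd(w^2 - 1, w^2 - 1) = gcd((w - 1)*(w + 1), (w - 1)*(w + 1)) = w^2 - 1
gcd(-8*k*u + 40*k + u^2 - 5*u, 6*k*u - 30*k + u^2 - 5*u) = u - 5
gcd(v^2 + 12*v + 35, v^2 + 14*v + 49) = v + 7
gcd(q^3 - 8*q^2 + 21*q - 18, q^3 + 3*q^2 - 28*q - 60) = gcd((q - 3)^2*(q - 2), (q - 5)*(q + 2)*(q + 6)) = 1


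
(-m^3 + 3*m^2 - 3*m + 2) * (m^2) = -m^5 + 3*m^4 - 3*m^3 + 2*m^2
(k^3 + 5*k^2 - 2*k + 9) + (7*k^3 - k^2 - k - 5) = 8*k^3 + 4*k^2 - 3*k + 4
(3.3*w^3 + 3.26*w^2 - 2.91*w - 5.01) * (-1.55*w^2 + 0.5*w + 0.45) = -5.115*w^5 - 3.403*w^4 + 7.6255*w^3 + 7.7775*w^2 - 3.8145*w - 2.2545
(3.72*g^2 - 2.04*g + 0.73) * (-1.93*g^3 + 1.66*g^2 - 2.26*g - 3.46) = -7.1796*g^5 + 10.1124*g^4 - 13.2025*g^3 - 7.049*g^2 + 5.4086*g - 2.5258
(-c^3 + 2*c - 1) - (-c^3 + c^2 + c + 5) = -c^2 + c - 6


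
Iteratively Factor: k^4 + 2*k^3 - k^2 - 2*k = (k)*(k^3 + 2*k^2 - k - 2) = k*(k + 2)*(k^2 - 1) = k*(k + 1)*(k + 2)*(k - 1)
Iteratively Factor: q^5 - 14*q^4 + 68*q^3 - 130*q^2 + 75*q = (q - 3)*(q^4 - 11*q^3 + 35*q^2 - 25*q) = q*(q - 3)*(q^3 - 11*q^2 + 35*q - 25) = q*(q - 3)*(q - 1)*(q^2 - 10*q + 25) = q*(q - 5)*(q - 3)*(q - 1)*(q - 5)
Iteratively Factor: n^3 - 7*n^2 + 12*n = (n)*(n^2 - 7*n + 12) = n*(n - 3)*(n - 4)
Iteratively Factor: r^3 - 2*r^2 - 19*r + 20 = (r - 1)*(r^2 - r - 20) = (r - 5)*(r - 1)*(r + 4)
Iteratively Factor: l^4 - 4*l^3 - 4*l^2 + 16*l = (l)*(l^3 - 4*l^2 - 4*l + 16) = l*(l + 2)*(l^2 - 6*l + 8) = l*(l - 2)*(l + 2)*(l - 4)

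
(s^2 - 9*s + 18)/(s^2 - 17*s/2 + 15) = 2*(s - 3)/(2*s - 5)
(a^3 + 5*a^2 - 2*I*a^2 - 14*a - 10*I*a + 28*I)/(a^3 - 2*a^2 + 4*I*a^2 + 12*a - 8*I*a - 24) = (a + 7)/(a + 6*I)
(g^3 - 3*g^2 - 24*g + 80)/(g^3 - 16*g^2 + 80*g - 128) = (g + 5)/(g - 8)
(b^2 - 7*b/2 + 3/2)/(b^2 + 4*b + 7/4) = 2*(2*b^2 - 7*b + 3)/(4*b^2 + 16*b + 7)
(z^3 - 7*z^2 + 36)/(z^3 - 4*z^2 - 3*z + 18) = (z - 6)/(z - 3)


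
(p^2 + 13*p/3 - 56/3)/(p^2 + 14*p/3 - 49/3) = (3*p - 8)/(3*p - 7)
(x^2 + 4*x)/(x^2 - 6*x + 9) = x*(x + 4)/(x^2 - 6*x + 9)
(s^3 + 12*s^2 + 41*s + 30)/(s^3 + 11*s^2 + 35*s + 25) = (s + 6)/(s + 5)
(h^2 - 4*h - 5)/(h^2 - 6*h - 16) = (-h^2 + 4*h + 5)/(-h^2 + 6*h + 16)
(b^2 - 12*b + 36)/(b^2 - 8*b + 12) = (b - 6)/(b - 2)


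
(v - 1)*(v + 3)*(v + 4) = v^3 + 6*v^2 + 5*v - 12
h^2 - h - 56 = (h - 8)*(h + 7)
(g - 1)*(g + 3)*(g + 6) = g^3 + 8*g^2 + 9*g - 18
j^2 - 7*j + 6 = (j - 6)*(j - 1)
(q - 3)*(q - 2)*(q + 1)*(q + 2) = q^4 - 2*q^3 - 7*q^2 + 8*q + 12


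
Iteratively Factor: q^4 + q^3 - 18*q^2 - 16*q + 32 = (q - 1)*(q^3 + 2*q^2 - 16*q - 32) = (q - 1)*(q + 4)*(q^2 - 2*q - 8) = (q - 1)*(q + 2)*(q + 4)*(q - 4)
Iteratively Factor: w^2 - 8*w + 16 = (w - 4)*(w - 4)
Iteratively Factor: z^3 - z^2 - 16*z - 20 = (z + 2)*(z^2 - 3*z - 10) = (z - 5)*(z + 2)*(z + 2)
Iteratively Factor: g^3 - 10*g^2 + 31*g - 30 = (g - 2)*(g^2 - 8*g + 15) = (g - 5)*(g - 2)*(g - 3)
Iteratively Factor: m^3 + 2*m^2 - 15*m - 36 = (m + 3)*(m^2 - m - 12) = (m + 3)^2*(m - 4)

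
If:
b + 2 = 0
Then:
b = -2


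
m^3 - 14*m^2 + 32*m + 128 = (m - 8)^2*(m + 2)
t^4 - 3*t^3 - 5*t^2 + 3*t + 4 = (t - 4)*(t - 1)*(t + 1)^2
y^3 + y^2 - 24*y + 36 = (y - 3)*(y - 2)*(y + 6)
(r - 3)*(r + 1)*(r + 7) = r^3 + 5*r^2 - 17*r - 21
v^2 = v^2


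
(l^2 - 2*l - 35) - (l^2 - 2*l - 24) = -11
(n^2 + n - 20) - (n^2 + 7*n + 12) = -6*n - 32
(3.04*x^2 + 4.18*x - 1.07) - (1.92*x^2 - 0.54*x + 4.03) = 1.12*x^2 + 4.72*x - 5.1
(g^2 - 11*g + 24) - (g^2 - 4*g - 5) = 29 - 7*g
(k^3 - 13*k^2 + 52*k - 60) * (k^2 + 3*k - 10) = k^5 - 10*k^4 + 3*k^3 + 226*k^2 - 700*k + 600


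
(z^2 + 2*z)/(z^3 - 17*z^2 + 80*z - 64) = z*(z + 2)/(z^3 - 17*z^2 + 80*z - 64)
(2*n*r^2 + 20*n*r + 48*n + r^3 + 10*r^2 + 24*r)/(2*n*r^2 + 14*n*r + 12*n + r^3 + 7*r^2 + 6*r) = (r + 4)/(r + 1)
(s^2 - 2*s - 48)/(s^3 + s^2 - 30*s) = (s - 8)/(s*(s - 5))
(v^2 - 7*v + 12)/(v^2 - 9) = (v - 4)/(v + 3)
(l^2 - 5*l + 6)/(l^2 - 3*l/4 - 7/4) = 4*(-l^2 + 5*l - 6)/(-4*l^2 + 3*l + 7)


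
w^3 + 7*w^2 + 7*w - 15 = (w - 1)*(w + 3)*(w + 5)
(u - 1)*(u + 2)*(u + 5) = u^3 + 6*u^2 + 3*u - 10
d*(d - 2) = d^2 - 2*d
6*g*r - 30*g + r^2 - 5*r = (6*g + r)*(r - 5)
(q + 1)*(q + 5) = q^2 + 6*q + 5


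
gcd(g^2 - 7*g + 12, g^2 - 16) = g - 4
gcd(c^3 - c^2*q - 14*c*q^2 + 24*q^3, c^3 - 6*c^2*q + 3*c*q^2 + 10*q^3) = -c + 2*q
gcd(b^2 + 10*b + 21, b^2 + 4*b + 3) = b + 3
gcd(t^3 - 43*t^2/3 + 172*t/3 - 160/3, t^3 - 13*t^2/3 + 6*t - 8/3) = t - 4/3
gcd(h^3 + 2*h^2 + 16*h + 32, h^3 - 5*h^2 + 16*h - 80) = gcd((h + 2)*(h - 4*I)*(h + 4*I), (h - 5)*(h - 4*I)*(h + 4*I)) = h^2 + 16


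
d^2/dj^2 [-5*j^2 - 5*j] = -10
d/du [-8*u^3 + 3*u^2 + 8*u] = -24*u^2 + 6*u + 8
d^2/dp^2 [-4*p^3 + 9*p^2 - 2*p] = 18 - 24*p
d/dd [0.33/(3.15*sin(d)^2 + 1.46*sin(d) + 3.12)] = -(2.079*sin(d) + 0.4818)*cos(d)/(3.15*sin(d)^2 + 1.46*sin(d) + 3.12)^2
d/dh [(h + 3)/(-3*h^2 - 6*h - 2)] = (-3*h^2 - 6*h + 6*(h + 1)*(h + 3) - 2)/(3*h^2 + 6*h + 2)^2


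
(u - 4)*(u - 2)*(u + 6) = u^3 - 28*u + 48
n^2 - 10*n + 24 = (n - 6)*(n - 4)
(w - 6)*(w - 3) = w^2 - 9*w + 18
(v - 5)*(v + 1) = v^2 - 4*v - 5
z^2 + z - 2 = (z - 1)*(z + 2)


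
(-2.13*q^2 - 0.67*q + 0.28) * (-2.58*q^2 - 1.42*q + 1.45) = 5.4954*q^4 + 4.7532*q^3 - 2.8595*q^2 - 1.3691*q + 0.406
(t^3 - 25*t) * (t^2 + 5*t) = t^5 + 5*t^4 - 25*t^3 - 125*t^2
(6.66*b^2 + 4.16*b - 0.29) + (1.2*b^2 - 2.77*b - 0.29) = 7.86*b^2 + 1.39*b - 0.58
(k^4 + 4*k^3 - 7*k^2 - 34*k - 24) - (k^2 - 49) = k^4 + 4*k^3 - 8*k^2 - 34*k + 25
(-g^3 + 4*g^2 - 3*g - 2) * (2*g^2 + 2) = -2*g^5 + 8*g^4 - 8*g^3 + 4*g^2 - 6*g - 4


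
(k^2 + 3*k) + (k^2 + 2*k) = 2*k^2 + 5*k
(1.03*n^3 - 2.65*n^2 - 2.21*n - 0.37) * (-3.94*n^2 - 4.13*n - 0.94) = -4.0582*n^5 + 6.1871*n^4 + 18.6837*n^3 + 13.0761*n^2 + 3.6055*n + 0.3478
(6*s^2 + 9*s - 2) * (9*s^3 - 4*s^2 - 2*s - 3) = 54*s^5 + 57*s^4 - 66*s^3 - 28*s^2 - 23*s + 6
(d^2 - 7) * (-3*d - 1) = -3*d^3 - d^2 + 21*d + 7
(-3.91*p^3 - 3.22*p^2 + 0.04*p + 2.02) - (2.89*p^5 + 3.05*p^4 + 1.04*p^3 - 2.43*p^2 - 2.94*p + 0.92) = -2.89*p^5 - 3.05*p^4 - 4.95*p^3 - 0.79*p^2 + 2.98*p + 1.1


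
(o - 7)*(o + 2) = o^2 - 5*o - 14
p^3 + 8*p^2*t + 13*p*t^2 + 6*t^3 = (p + t)^2*(p + 6*t)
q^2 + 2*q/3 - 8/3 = (q - 4/3)*(q + 2)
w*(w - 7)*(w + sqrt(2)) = w^3 - 7*w^2 + sqrt(2)*w^2 - 7*sqrt(2)*w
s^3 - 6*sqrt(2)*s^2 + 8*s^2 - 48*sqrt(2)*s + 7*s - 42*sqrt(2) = (s + 1)*(s + 7)*(s - 6*sqrt(2))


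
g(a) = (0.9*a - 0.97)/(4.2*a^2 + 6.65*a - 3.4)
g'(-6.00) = -0.02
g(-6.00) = -0.06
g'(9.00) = -0.00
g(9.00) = 0.02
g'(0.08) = 0.50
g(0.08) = 0.32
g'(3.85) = -0.00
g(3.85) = 0.03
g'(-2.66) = -0.60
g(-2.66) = -0.39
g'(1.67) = 0.02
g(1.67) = 0.03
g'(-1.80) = -7.58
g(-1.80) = 1.47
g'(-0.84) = -0.17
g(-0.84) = 0.29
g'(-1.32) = -0.59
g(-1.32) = 0.44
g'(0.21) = 1.49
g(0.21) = 0.43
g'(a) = (-8.4*a - 6.65)*(0.9*a - 0.97)/(4.2*a^2 + 6.65*a - 3.4)^2 + 0.9/(4.2*a^2 + 6.65*a - 3.4) = (-3.78*a^2 + 8.148*a + 3.3905)/(17.64*a^4 + 55.86*a^3 + 15.6625*a^2 - 45.22*a + 11.56)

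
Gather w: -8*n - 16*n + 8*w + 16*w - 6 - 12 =-24*n + 24*w - 18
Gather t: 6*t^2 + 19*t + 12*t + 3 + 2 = 6*t^2 + 31*t + 5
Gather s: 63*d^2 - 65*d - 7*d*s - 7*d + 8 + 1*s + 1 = 63*d^2 - 72*d + s*(1 - 7*d) + 9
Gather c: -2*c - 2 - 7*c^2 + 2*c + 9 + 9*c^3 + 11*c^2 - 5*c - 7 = 9*c^3 + 4*c^2 - 5*c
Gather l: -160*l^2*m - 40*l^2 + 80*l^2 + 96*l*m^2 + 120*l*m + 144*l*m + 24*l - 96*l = l^2*(40 - 160*m) + l*(96*m^2 + 264*m - 72)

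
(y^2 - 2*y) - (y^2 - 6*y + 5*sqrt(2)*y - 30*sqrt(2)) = -5*sqrt(2)*y + 4*y + 30*sqrt(2)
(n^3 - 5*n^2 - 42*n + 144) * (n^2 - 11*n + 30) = n^5 - 16*n^4 + 43*n^3 + 456*n^2 - 2844*n + 4320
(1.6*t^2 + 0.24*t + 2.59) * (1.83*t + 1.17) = 2.928*t^3 + 2.3112*t^2 + 5.0205*t + 3.0303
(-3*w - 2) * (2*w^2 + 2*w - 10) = -6*w^3 - 10*w^2 + 26*w + 20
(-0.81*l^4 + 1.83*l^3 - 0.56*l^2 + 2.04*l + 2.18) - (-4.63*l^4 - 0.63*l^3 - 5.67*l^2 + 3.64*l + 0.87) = 3.82*l^4 + 2.46*l^3 + 5.11*l^2 - 1.6*l + 1.31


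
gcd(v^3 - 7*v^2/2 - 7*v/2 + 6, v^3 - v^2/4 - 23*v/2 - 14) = v - 4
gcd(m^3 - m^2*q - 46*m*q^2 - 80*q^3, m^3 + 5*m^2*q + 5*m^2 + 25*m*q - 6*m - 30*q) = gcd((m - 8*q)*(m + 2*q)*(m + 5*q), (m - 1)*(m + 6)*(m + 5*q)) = m + 5*q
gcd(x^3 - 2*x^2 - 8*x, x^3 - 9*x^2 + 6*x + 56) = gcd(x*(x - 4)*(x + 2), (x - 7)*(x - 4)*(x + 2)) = x^2 - 2*x - 8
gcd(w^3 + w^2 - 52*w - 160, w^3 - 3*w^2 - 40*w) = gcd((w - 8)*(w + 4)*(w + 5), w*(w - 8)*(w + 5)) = w^2 - 3*w - 40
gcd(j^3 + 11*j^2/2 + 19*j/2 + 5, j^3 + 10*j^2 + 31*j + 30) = j + 2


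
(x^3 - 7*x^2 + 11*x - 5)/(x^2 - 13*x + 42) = (x^3 - 7*x^2 + 11*x - 5)/(x^2 - 13*x + 42)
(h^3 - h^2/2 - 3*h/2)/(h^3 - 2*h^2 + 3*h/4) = 2*(h + 1)/(2*h - 1)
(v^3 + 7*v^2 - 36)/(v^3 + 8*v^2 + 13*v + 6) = (v^2 + v - 6)/(v^2 + 2*v + 1)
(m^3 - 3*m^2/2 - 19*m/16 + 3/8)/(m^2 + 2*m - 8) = (m^2 + m/2 - 3/16)/(m + 4)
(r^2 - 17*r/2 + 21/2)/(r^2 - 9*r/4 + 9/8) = 4*(r - 7)/(4*r - 3)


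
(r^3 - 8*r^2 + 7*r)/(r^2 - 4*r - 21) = r*(r - 1)/(r + 3)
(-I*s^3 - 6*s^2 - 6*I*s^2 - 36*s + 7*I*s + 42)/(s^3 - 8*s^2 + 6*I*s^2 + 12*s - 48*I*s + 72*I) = (-I*s^3 + s^2*(-6 - 6*I) + s*(-36 + 7*I) + 42)/(s^3 + s^2*(-8 + 6*I) + s*(12 - 48*I) + 72*I)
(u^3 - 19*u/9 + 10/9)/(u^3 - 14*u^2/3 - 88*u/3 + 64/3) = (3*u^2 + 2*u - 5)/(3*(u^2 - 4*u - 32))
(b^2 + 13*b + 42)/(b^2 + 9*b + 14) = (b + 6)/(b + 2)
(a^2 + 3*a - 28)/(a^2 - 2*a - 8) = (a + 7)/(a + 2)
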